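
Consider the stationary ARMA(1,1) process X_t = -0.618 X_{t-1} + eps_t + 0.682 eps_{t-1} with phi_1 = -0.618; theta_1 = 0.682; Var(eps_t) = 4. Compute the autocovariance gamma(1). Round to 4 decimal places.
\gamma(1) = 0.2396

Multiply the model equation by X_{t-k} and take expectations. With theta_0 = psi_0 = 1 and psi_j the MA(infinity) weights, this gives
  gamma(k) - sum_i phi_i gamma(k-i) = c_k,
  c_k = sigma^2 * sum_{j=k..q} theta_j psi_{j-k}   (c_k = 0 for k > q),
using gamma(-m) = gamma(m).
psi-weights needed (psi_j = theta_j + sum_i phi_i psi_{j-i}):
  psi_1 = theta_1 + phi_1 = 0.682 + (-0.618) = 0.064
Right-hand sides:
  c_0 = sigma^2 (1 + theta_1 psi_1) = 4 * (1 + (0.682)(0.064)) = 4 * 1.043648 = 4.174592
  c_1 = sigma^2 theta_1 = 4 * (0.682) = 2.728
  c_2 = 0
Equations for k = 0 and k = 1 (AR order 1):
  gamma(0) = phi_1 gamma(1) + c_0
  gamma(1) = phi_1 gamma(0) + c_1
Substituting the second into the first: gamma(0) (1 - phi_1^2) = c_0 + phi_1 c_1, so
  gamma(0) = (c_0 + phi_1 c_1) / (1 - phi_1^2) = (4.174592 + (-0.618)(2.728)) / (1 - (-0.618)^2) = 2.488688 / 0.618076 = 4.026508.
  gamma(1) = phi_1 gamma(0) + c_1 = (-0.618)(4.026508) + (2.728) = 0.239618.
Therefore gamma(1) = 0.2396 (to 4 decimal places).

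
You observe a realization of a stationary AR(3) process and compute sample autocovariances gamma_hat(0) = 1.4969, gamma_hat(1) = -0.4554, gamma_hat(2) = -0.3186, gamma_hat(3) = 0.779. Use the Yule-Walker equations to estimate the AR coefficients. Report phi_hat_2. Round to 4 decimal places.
\hat\phi_{2} = -0.1690

The Yule-Walker equations for an AR(p) process read, in matrix form,
  Gamma_p phi = r_p,   with   (Gamma_p)_{ij} = gamma(|i - j|),
                       (r_p)_i = gamma(i),   i,j = 1..p.
Substitute the sample gammas (Toeplitz matrix and right-hand side of size 3):
  Gamma_p = [[1.4969, -0.4554, -0.3186], [-0.4554, 1.4969, -0.4554], [-0.3186, -0.4554, 1.4969]]
  r_p     = [-0.4554, -0.3186, 0.779]
Written out (R1..R3):
  (R1) 1.4969 phi_1 - 0.4554 phi_2 - 0.3186 phi_3 = -0.4554
  (R2) -0.4554 phi_1 + 1.4969 phi_2 - 0.4554 phi_3 = -0.3186
  (R3) -0.3186 phi_1 - 0.4554 phi_2 + 1.4969 phi_3 = 0.779
Gaussian elimination:
  R2 <- R2 - (-0.4554/1.4969) R1 = R2 - (-0.304229) R1:  1.358354 phi_2 - 0.552327 phi_3 = -0.457146
  R3 <- R3 - (-0.3186/1.4969) R1 = R3 - (-0.21284) R1:  -0.552327 phi_2 + 1.429089 phi_3 = 0.682073
  R3 <- R3 - (-0.552327/1.358354) R2 = R3 - (-0.406615) R2:  1.204505 phi_3 = 0.49619
Back-substitution:
  phi_hat_3 = 0.49619 / 1.204505 = 0.411946
  phi_hat_2 = (-0.457146 - (-0.552327)(0.411946)) / 1.358354 = -0.169041
  phi_hat_1 = (-0.4554 - (-0.4554)(-0.169041) - (-0.3186)(0.411946)) / 1.4969 = -0.267977
So phi_hat = [-0.2680, -0.1690, 0.4119].
Therefore phi_hat_2 = -0.1690.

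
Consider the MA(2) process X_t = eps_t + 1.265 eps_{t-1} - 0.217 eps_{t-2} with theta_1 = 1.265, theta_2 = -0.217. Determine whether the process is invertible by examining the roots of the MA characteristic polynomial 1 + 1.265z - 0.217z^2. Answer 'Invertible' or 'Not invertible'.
\text{Not invertible}

The MA(q) characteristic polynomial is P(z) = 1 + 1.265z - 0.217z^2.
Invertibility requires all roots to lie outside the unit circle, i.e. |z| > 1 for every root.
Set 1 + (1.265) z + (-0.217) z^2 = 0, i.e. a z^2 + b z + c = 0 with a = -0.217, b = 1.265, c = 1.
Discriminant D = b^2 - 4ac = (1.265)^2 - 4*(-0.217)*1 = 1.600225 - (-0.868) = 2.468225.
D >= 0, so the roots are real: z = (-b +/- sqrt(D)) / (2a) = (-1.265 +/- 1.571059) / (-0.434).
  z_1 = (-1.265 + 1.571059) / (-0.434) = -0.7052,   |z_1| = 0.7052.
  z_2 = (-1.265 - 1.571059) / (-0.434) = 6.5347,   |z_2| = 6.5347.
Moduli of all roots: 0.7052, 6.5347.
All moduli strictly greater than 1? No.
Verdict: Not invertible.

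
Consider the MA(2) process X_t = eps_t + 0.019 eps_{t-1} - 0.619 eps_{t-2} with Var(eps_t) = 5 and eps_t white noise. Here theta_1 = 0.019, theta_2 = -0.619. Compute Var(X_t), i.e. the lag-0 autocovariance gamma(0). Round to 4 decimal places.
\gamma(0) = 6.9176

For an MA(q) process X_t = eps_t + sum_i theta_i eps_{t-i} with
Var(eps_t) = sigma^2, the variance is
  gamma(0) = sigma^2 * (1 + sum_i theta_i^2).
  sum_i theta_i^2 = (0.019)^2 + (-0.619)^2 = 0.000361 + 0.383161 = 0.383522.
  gamma(0) = 5 * (1 + 0.383522) = 5 * 1.383522 = 6.91761, which rounds to 6.9176.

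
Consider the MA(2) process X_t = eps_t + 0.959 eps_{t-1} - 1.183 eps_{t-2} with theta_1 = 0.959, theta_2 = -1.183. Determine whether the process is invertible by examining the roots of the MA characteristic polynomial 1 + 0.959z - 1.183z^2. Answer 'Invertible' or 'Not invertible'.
\text{Not invertible}

The MA(q) characteristic polynomial is P(z) = 1 + 0.959z - 1.183z^2.
Invertibility requires all roots to lie outside the unit circle, i.e. |z| > 1 for every root.
Set 1 + (0.959) z + (-1.183) z^2 = 0, i.e. a z^2 + b z + c = 0 with a = -1.183, b = 0.959, c = 1.
Discriminant D = b^2 - 4ac = (0.959)^2 - 4*(-1.183)*1 = 0.919681 - (-4.732) = 5.651681.
D >= 0, so the roots are real: z = (-b +/- sqrt(D)) / (2a) = (-0.959 +/- 2.377326) / (-2.366).
  z_1 = (-0.959 + 2.377326) / (-2.366) = -0.5995,   |z_1| = 0.5995.
  z_2 = (-0.959 - 2.377326) / (-2.366) = 1.4101,   |z_2| = 1.4101.
Moduli of all roots: 0.5995, 1.4101.
All moduli strictly greater than 1? No.
Verdict: Not invertible.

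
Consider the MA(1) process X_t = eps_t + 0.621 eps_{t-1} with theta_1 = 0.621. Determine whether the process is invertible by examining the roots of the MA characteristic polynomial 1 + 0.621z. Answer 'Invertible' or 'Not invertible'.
\text{Invertible}

The MA(q) characteristic polynomial is P(z) = 1 + 0.621z.
Invertibility requires all roots to lie outside the unit circle, i.e. |z| > 1 for every root.
This is linear in z: 1 + (0.621) z = 0  =>  z = -1/(0.621) = -1.610306,  |z| = 1.610306.
Moduli of all roots: 1.6103.
All moduli strictly greater than 1? Yes.
Verdict: Invertible.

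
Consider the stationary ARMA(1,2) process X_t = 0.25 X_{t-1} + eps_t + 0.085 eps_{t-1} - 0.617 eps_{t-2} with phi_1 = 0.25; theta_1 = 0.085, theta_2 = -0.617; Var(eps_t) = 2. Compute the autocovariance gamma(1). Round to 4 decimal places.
\gamma(1) = 0.4644

Multiply the model equation by X_{t-k} and take expectations. With theta_0 = psi_0 = 1 and psi_j the MA(infinity) weights, this gives
  gamma(k) - sum_i phi_i gamma(k-i) = c_k,
  c_k = sigma^2 * sum_{j=k..q} theta_j psi_{j-k}   (c_k = 0 for k > q),
using gamma(-m) = gamma(m).
psi-weights needed (psi_j = theta_j + sum_i phi_i psi_{j-i}):
  psi_1 = theta_1 + phi_1 = 0.085 + (0.25) = 0.335
  psi_2 = theta_2 + phi_1 psi_1 = -0.617 + (0.25)(0.335) = -0.53325
Right-hand sides:
  c_0 = sigma^2 (1 + theta_1 psi_1 + theta_2 psi_2) = 2 * (1 + (0.085)(0.335) + (-0.617)(-0.53325)) = 2 * 1.35749 = 2.71498
  c_1 = sigma^2 (theta_1 + theta_2 psi_1) = 2 * (0.085 + (-0.617)(0.335)) = -0.24339
  c_2 = sigma^2 theta_2 = 2 * (-0.617) = -1.234
Equations for k = 0 and k = 1 (AR order 1):
  gamma(0) = phi_1 gamma(1) + c_0
  gamma(1) = phi_1 gamma(0) + c_1
Substituting the second into the first: gamma(0) (1 - phi_1^2) = c_0 + phi_1 c_1, so
  gamma(0) = (c_0 + phi_1 c_1) / (1 - phi_1^2) = (2.71498 + (0.25)(-0.24339)) / (1 - (0.25)^2) = 2.654133 / 0.9375 = 2.831075.
  gamma(1) = phi_1 gamma(0) + c_1 = (0.25)(2.831075) + (-0.24339) = 0.464379.
Therefore gamma(1) = 0.4644 (to 4 decimal places).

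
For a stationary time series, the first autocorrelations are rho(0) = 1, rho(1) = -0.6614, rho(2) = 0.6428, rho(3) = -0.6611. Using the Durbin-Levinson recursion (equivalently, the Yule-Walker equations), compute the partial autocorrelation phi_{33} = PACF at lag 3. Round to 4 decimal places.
\phi_{33} = -0.3070

The PACF at lag k is phi_{kk}, the last component of the solution
to the Yule-Walker system G_k phi = r_k where
  (G_k)_{ij} = rho(|i - j|), (r_k)_i = rho(i), i,j = 1..k.
Equivalently, Durbin-Levinson gives phi_{kk} iteratively:
  phi_{11} = rho(1)
  phi_{kk} = [rho(k) - sum_{j=1..k-1} phi_{k-1,j} rho(k-j)]
            / [1 - sum_{j=1..k-1} phi_{k-1,j} rho(j)],
  phi_{k,j} = phi_{k-1,j} - phi_{kk} phi_{k-1,k-j},  j = 1..k-1.
Step k = 1:
  phi_11 = rho(1) = -0.6614.
Step k = 2:
  phi_22 = [rho(2) - phi_11 rho(1)] / [1 - phi_11 rho(1)] = [0.6428 - (-0.6614)(-0.6614)] / [1 - (-0.6614)(-0.6614)]
         = 0.20535004 / 0.56255004 = 0.365034.
  Update: phi_21 = phi_11 - phi_22 phi_11 = -0.6614 - (0.365034)(-0.6614) = -0.419966.
Step k = 3:
  phi_33 = [rho(3) - phi_21 rho(2) - phi_22 rho(1)] / [1 - phi_21 rho(1) - phi_22 rho(2)]
    numerator   = -0.6611 - (-0.419966)(0.6428) - (0.365034)(-0.6614) = -0.14971198
    denominator = 1 - (-0.419966)(-0.6614) - (0.365034)(0.6428) = 0.48759024
  phi_33 = -0.14971198 / 0.48759024 = -0.307.
Therefore phi_{33} = -0.3070.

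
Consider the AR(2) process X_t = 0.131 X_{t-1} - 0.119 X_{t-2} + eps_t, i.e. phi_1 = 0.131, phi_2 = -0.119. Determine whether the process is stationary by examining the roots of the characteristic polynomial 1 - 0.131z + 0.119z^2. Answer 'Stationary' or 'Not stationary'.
\text{Stationary}

The AR(p) characteristic polynomial is P(z) = 1 - 0.131z + 0.119z^2.
Stationarity requires all roots to lie outside the unit circle, i.e. |z| > 1 for every root.
Set 1 + (-0.131) z + (0.119) z^2 = 0, i.e. a z^2 + b z + c = 0 with a = 0.119, b = -0.131, c = 1.
Discriminant D = b^2 - 4ac = (-0.131)^2 - 4*(0.119)*1 = 0.017161 - (0.476) = -0.458839.
D < 0, so the roots are the complex-conjugate pair z = (-b +/- i sqrt(-D)) / (2a) = 0.5504 +/- 2.8461i.
For a conjugate pair |z|^2 = z * conj(z) = (product of roots) = c/a = 1/(0.119) = 8.403361, so |z| = sqrt(8.403361) = 2.8989 for both roots.
Moduli of all roots: 2.8989, 2.8989.
All moduli strictly greater than 1? Yes.
Verdict: Stationary.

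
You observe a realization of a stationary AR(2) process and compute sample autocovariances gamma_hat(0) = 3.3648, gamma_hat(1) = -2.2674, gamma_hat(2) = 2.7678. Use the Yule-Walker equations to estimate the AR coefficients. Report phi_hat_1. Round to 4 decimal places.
\hat\phi_{1} = -0.2190

The Yule-Walker equations for an AR(p) process read, in matrix form,
  Gamma_p phi = r_p,   with   (Gamma_p)_{ij} = gamma(|i - j|),
                       (r_p)_i = gamma(i),   i,j = 1..p.
Substitute the sample gammas (Toeplitz matrix and right-hand side of size 2):
  Gamma_p = [[3.3648, -2.2674], [-2.2674, 3.3648]]
  r_p     = [-2.2674, 2.7678]
Written out:
  3.3648 phi_1 - 2.2674 phi_2 = -2.2674
  -2.2674 phi_1 + 3.3648 phi_2 = 2.7678
Solve by Cramer's rule:
  det = gamma(0)^2 - gamma(1)^2 = (3.3648)^2 - (-2.2674)^2 = 11.32187904 - 5.14110276 = 6.18077628
  phi_hat_1 = [gamma(1) gamma(0) - gamma(1) gamma(2)] / det = [(-2.2674)(3.3648) - (-2.2674)(2.7678)] / 6.18077628 = -1.3536378 / 6.18077628 = -0.219
  phi_hat_2 = [gamma(0) gamma(2) - gamma(1)^2] / det = [(3.3648)(2.7678) - (-2.2674)^2] / 6.18077628 = 4.17199068 / 6.18077628 = 0.675
So phi_hat = [-0.2190, 0.6750].
Therefore phi_hat_1 = -0.2190.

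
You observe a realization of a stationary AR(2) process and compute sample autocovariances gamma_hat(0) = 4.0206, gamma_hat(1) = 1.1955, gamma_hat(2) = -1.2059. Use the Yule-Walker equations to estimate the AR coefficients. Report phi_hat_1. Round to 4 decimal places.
\hat\phi_{1} = 0.4240

The Yule-Walker equations for an AR(p) process read, in matrix form,
  Gamma_p phi = r_p,   with   (Gamma_p)_{ij} = gamma(|i - j|),
                       (r_p)_i = gamma(i),   i,j = 1..p.
Substitute the sample gammas (Toeplitz matrix and right-hand side of size 2):
  Gamma_p = [[4.0206, 1.1955], [1.1955, 4.0206]]
  r_p     = [1.1955, -1.2059]
Written out:
  4.0206 phi_1 + 1.1955 phi_2 = 1.1955
  1.1955 phi_1 + 4.0206 phi_2 = -1.2059
Solve by Cramer's rule:
  det = gamma(0)^2 - gamma(1)^2 = (4.0206)^2 - (1.1955)^2 = 16.16522436 - 1.42922025 = 14.73600411
  phi_hat_1 = [gamma(1) gamma(0) - gamma(1) gamma(2)] / det = [(1.1955)(4.0206) - (1.1955)(-1.2059)] / 14.73600411 = 6.24828075 / 14.73600411 = 0.424
  phi_hat_2 = [gamma(0) gamma(2) - gamma(1)^2] / det = [(4.0206)(-1.2059) - (1.1955)^2] / 14.73600411 = -6.27766179 / 14.73600411 = -0.426
So phi_hat = [0.4240, -0.4260].
Therefore phi_hat_1 = 0.4240.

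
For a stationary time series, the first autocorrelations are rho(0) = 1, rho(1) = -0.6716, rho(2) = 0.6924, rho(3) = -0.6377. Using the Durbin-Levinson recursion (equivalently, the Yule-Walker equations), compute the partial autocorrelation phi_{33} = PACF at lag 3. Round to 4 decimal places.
\phi_{33} = -0.1848

The PACF at lag k is phi_{kk}, the last component of the solution
to the Yule-Walker system G_k phi = r_k where
  (G_k)_{ij} = rho(|i - j|), (r_k)_i = rho(i), i,j = 1..k.
Equivalently, Durbin-Levinson gives phi_{kk} iteratively:
  phi_{11} = rho(1)
  phi_{kk} = [rho(k) - sum_{j=1..k-1} phi_{k-1,j} rho(k-j)]
            / [1 - sum_{j=1..k-1} phi_{k-1,j} rho(j)],
  phi_{k,j} = phi_{k-1,j} - phi_{kk} phi_{k-1,k-j},  j = 1..k-1.
Step k = 1:
  phi_11 = rho(1) = -0.6716.
Step k = 2:
  phi_22 = [rho(2) - phi_11 rho(1)] / [1 - phi_11 rho(1)] = [0.6924 - (-0.6716)(-0.6716)] / [1 - (-0.6716)(-0.6716)]
         = 0.24135344 / 0.54895344 = 0.439661.
  Update: phi_21 = phi_11 - phi_22 phi_11 = -0.6716 - (0.439661)(-0.6716) = -0.376324.
Step k = 3:
  phi_33 = [rho(3) - phi_21 rho(2) - phi_22 rho(1)] / [1 - phi_21 rho(1) - phi_22 rho(2)]
    numerator   = -0.6377 - (-0.376324)(0.6924) - (0.439661)(-0.6716) = -0.08185715
    denominator = 1 - (-0.376324)(-0.6716) - (0.439661)(0.6924) = 0.44283974
  phi_33 = -0.08185715 / 0.44283974 = -0.1848.
Therefore phi_{33} = -0.1848.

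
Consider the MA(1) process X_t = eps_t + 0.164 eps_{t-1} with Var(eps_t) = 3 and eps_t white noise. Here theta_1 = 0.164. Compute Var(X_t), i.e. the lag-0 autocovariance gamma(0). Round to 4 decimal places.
\gamma(0) = 3.0807

For an MA(q) process X_t = eps_t + sum_i theta_i eps_{t-i} with
Var(eps_t) = sigma^2, the variance is
  gamma(0) = sigma^2 * (1 + sum_i theta_i^2).
  sum_i theta_i^2 = (0.164)^2 = 0.026896.
  gamma(0) = 3 * (1 + 0.026896) = 3 * 1.026896 = 3.080688, which rounds to 3.0807.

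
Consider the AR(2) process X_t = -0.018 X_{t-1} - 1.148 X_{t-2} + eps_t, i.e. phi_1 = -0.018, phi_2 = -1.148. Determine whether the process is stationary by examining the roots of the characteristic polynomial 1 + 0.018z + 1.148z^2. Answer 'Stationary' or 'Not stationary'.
\text{Not stationary}

The AR(p) characteristic polynomial is P(z) = 1 + 0.018z + 1.148z^2.
Stationarity requires all roots to lie outside the unit circle, i.e. |z| > 1 for every root.
Set 1 + (0.018) z + (1.148) z^2 = 0, i.e. a z^2 + b z + c = 0 with a = 1.148, b = 0.018, c = 1.
Discriminant D = b^2 - 4ac = (0.018)^2 - 4*(1.148)*1 = 0.000324 - (4.592) = -4.591676.
D < 0, so the roots are the complex-conjugate pair z = (-b +/- i sqrt(-D)) / (2a) = -0.0078 +/- 0.9333i.
For a conjugate pair |z|^2 = z * conj(z) = (product of roots) = c/a = 1/(1.148) = 0.87108, so |z| = sqrt(0.87108) = 0.9333 for both roots.
Moduli of all roots: 0.9333, 0.9333.
All moduli strictly greater than 1? No.
Verdict: Not stationary.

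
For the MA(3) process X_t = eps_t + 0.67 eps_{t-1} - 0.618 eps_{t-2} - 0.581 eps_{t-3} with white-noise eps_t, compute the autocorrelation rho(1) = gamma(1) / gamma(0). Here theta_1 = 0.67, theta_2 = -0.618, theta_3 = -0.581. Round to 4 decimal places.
\rho(1) = 0.2836

For an MA(q) process with theta_0 = 1, the autocovariance is
  gamma(k) = sigma^2 * sum_{i=0..q-k} theta_i * theta_{i+k},
and rho(k) = gamma(k) / gamma(0). Sigma^2 cancels.
  numerator   = (1)*(0.67) + (0.67)*(-0.618) + (-0.618)*(-0.581) = 0.614998.
  denominator = (1)^2 + (0.67)^2 + (-0.618)^2 + (-0.581)^2 = 2.168385.
  rho(1) = 0.614998 / 2.168385 = 0.2836.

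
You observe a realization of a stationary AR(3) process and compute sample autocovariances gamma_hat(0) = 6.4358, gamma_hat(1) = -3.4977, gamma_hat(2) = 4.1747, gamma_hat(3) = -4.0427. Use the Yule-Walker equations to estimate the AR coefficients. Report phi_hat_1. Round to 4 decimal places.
\hat\phi_{1} = -0.1000

The Yule-Walker equations for an AR(p) process read, in matrix form,
  Gamma_p phi = r_p,   with   (Gamma_p)_{ij} = gamma(|i - j|),
                       (r_p)_i = gamma(i),   i,j = 1..p.
Substitute the sample gammas (Toeplitz matrix and right-hand side of size 3):
  Gamma_p = [[6.4358, -3.4977, 4.1747], [-3.4977, 6.4358, -3.4977], [4.1747, -3.4977, 6.4358]]
  r_p     = [-3.4977, 4.1747, -4.0427]
Written out (R1..R3):
  (R1) 6.4358 phi_1 - 3.4977 phi_2 + 4.1747 phi_3 = -3.4977
  (R2) -3.4977 phi_1 + 6.4358 phi_2 - 3.4977 phi_3 = 4.1747
  (R3) 4.1747 phi_1 - 3.4977 phi_2 + 6.4358 phi_3 = -4.0427
Gaussian elimination:
  R2 <- R2 - (-3.4977/6.4358) R1 = R2 - (-0.543476) R1:  4.534886 phi_2 - 1.228853 phi_3 = 2.273786
  R3 <- R3 - (4.1747/6.4358) R1 = R3 - (0.648668) R1:  -1.228853 phi_2 + 3.727804 phi_3 = -1.773853
  R3 <- R3 - (-1.228853/4.534886) R2 = R3 - (-0.270978) R2:  3.394813 phi_3 = -1.157708
Back-substitution:
  phi_hat_3 = -1.157708 / 3.394813 = -0.341023
  phi_hat_2 = (2.273786 - (-1.228853)(-0.341023)) / 4.534886 = 0.408989
  phi_hat_1 = (-3.4977 - (-3.4977)(0.408989) - (4.1747)(-0.341023)) / 6.4358 = -0.099989
So phi_hat = [-0.1000, 0.4090, -0.3410].
Therefore phi_hat_1 = -0.1000.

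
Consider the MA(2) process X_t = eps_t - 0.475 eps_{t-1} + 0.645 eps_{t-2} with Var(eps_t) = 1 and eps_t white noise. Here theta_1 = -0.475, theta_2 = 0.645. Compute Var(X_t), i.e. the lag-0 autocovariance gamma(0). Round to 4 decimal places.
\gamma(0) = 1.6417

For an MA(q) process X_t = eps_t + sum_i theta_i eps_{t-i} with
Var(eps_t) = sigma^2, the variance is
  gamma(0) = sigma^2 * (1 + sum_i theta_i^2).
  sum_i theta_i^2 = (-0.475)^2 + (0.645)^2 = 0.225625 + 0.416025 = 0.64165.
  gamma(0) = 1 * (1 + 0.64165) = 1 * 1.64165 = 1.64165, which rounds to 1.6417.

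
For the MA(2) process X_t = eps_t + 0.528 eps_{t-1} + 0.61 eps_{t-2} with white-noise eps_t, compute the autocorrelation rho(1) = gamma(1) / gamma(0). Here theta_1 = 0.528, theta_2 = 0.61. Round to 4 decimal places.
\rho(1) = 0.5149

For an MA(q) process with theta_0 = 1, the autocovariance is
  gamma(k) = sigma^2 * sum_{i=0..q-k} theta_i * theta_{i+k},
and rho(k) = gamma(k) / gamma(0). Sigma^2 cancels.
  numerator   = (1)*(0.528) + (0.528)*(0.61) = 0.85008.
  denominator = (1)^2 + (0.528)^2 + (0.61)^2 = 1.650884.
  rho(1) = 0.85008 / 1.650884 = 0.5149.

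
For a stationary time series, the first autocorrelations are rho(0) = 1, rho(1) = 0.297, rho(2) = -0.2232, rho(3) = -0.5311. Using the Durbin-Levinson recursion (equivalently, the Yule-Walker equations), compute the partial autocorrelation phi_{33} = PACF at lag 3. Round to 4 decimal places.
\phi_{33} = -0.4230

The PACF at lag k is phi_{kk}, the last component of the solution
to the Yule-Walker system G_k phi = r_k where
  (G_k)_{ij} = rho(|i - j|), (r_k)_i = rho(i), i,j = 1..k.
Equivalently, Durbin-Levinson gives phi_{kk} iteratively:
  phi_{11} = rho(1)
  phi_{kk} = [rho(k) - sum_{j=1..k-1} phi_{k-1,j} rho(k-j)]
            / [1 - sum_{j=1..k-1} phi_{k-1,j} rho(j)],
  phi_{k,j} = phi_{k-1,j} - phi_{kk} phi_{k-1,k-j},  j = 1..k-1.
Step k = 1:
  phi_11 = rho(1) = 0.297.
Step k = 2:
  phi_22 = [rho(2) - phi_11 rho(1)] / [1 - phi_11 rho(1)] = [-0.2232 - (0.297)(0.297)] / [1 - (0.297)(0.297)]
         = -0.311409 / 0.911791 = -0.341536.
  Update: phi_21 = phi_11 - phi_22 phi_11 = 0.297 - (-0.341536)(0.297) = 0.398436.
Step k = 3:
  phi_33 = [rho(3) - phi_21 rho(2) - phi_22 rho(1)] / [1 - phi_21 rho(1) - phi_22 rho(2)]
    numerator   = -0.5311 - (0.398436)(-0.2232) - (-0.341536)(0.297) = -0.34073303
    denominator = 1 - (0.398436)(0.297) - (-0.341536)(-0.2232) = 0.80543377
  phi_33 = -0.34073303 / 0.80543377 = -0.423.
Therefore phi_{33} = -0.4230.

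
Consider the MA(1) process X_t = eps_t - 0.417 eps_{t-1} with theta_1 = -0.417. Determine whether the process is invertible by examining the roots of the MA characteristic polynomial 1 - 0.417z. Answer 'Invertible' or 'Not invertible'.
\text{Invertible}

The MA(q) characteristic polynomial is P(z) = 1 - 0.417z.
Invertibility requires all roots to lie outside the unit circle, i.e. |z| > 1 for every root.
This is linear in z: 1 + (-0.417) z = 0  =>  z = -1/(-0.417) = 2.398082,  |z| = 2.398082.
Moduli of all roots: 2.3981.
All moduli strictly greater than 1? Yes.
Verdict: Invertible.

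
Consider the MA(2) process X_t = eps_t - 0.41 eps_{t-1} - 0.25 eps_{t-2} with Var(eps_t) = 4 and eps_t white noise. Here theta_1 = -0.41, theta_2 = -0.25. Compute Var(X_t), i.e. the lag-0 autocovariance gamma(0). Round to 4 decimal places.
\gamma(0) = 4.9224

For an MA(q) process X_t = eps_t + sum_i theta_i eps_{t-i} with
Var(eps_t) = sigma^2, the variance is
  gamma(0) = sigma^2 * (1 + sum_i theta_i^2).
  sum_i theta_i^2 = (-0.41)^2 + (-0.25)^2 = 0.1681 + 0.0625 = 0.2306.
  gamma(0) = 4 * (1 + 0.2306) = 4 * 1.2306 = 4.9224.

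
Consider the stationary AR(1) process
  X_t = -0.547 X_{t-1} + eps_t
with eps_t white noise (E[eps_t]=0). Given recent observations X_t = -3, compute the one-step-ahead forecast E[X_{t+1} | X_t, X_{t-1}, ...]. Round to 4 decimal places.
E[X_{t+1} \mid \mathcal F_t] = 1.6410

For an AR(p) model X_t = c + sum_i phi_i X_{t-i} + eps_t, the
one-step-ahead conditional mean is
  E[X_{t+1} | X_t, ...] = c + sum_i phi_i X_{t+1-i}.
Substitute known values:
  E[X_{t+1} | ...] = (-0.547) * (-3)
                   = 1.6410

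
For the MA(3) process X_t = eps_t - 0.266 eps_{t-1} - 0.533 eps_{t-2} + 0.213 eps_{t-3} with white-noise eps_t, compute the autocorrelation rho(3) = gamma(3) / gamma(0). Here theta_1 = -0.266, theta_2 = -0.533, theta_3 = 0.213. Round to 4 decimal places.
\rho(3) = 0.1521

For an MA(q) process with theta_0 = 1, the autocovariance is
  gamma(k) = sigma^2 * sum_{i=0..q-k} theta_i * theta_{i+k},
and rho(k) = gamma(k) / gamma(0). Sigma^2 cancels.
  numerator   = (1)*(0.213) = 0.213.
  denominator = (1)^2 + (-0.266)^2 + (-0.533)^2 + (0.213)^2 = 1.400214.
  rho(3) = 0.213 / 1.400214 = 0.1521.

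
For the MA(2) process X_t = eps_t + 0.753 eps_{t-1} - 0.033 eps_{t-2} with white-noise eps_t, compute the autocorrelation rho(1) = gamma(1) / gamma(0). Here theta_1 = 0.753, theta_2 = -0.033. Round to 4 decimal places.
\rho(1) = 0.4644

For an MA(q) process with theta_0 = 1, the autocovariance is
  gamma(k) = sigma^2 * sum_{i=0..q-k} theta_i * theta_{i+k},
and rho(k) = gamma(k) / gamma(0). Sigma^2 cancels.
  numerator   = (1)*(0.753) + (0.753)*(-0.033) = 0.728151.
  denominator = (1)^2 + (0.753)^2 + (-0.033)^2 = 1.568098.
  rho(1) = 0.728151 / 1.568098 = 0.4644.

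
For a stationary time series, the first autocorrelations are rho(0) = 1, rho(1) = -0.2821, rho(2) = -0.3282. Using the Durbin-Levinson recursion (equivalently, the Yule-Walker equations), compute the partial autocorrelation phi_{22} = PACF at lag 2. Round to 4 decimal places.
\phi_{22} = -0.4430

The PACF at lag k is phi_{kk}, the last component of the solution
to the Yule-Walker system G_k phi = r_k where
  (G_k)_{ij} = rho(|i - j|), (r_k)_i = rho(i), i,j = 1..k.
Equivalently, Durbin-Levinson gives phi_{kk} iteratively:
  phi_{11} = rho(1)
  phi_{kk} = [rho(k) - sum_{j=1..k-1} phi_{k-1,j} rho(k-j)]
            / [1 - sum_{j=1..k-1} phi_{k-1,j} rho(j)],
  phi_{k,j} = phi_{k-1,j} - phi_{kk} phi_{k-1,k-j},  j = 1..k-1.
Step k = 1:
  phi_11 = rho(1) = -0.2821.
Step k = 2:
  phi_22 = [rho(2) - phi_11 rho(1)] / [1 - phi_11 rho(1)] = [-0.3282 - (-0.2821)(-0.2821)] / [1 - (-0.2821)(-0.2821)]
         = -0.40778041 / 0.92041959 = -0.443.
Therefore phi_{22} = -0.4430.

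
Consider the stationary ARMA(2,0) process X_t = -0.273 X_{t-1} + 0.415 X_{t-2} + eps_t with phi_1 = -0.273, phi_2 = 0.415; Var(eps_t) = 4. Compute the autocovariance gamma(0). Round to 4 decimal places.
\gamma(0) = 6.1776

Multiply the model equation by X_{t-k} and take expectations. With theta_0 = psi_0 = 1 and psi_j the MA(infinity) weights, this gives
  gamma(k) - sum_i phi_i gamma(k-i) = c_k,
  c_k = sigma^2 * sum_{j=k..q} theta_j psi_{j-k}   (c_k = 0 for k > q),
using gamma(-m) = gamma(m).
Pure AR (q = 0): c_0 = sigma^2 = 4, c_k = 0 for k >= 1.
Equations for k = 0, 1, 2 (AR order 2, c_2 = 0):
  (E0) gamma(0) = phi_1 gamma(1) + phi_2 gamma(2) + c_0
  (E1) gamma(1) = phi_1 gamma(0) + phi_2 gamma(1) + c_1
  (E2) gamma(2) = phi_1 gamma(1) + phi_2 gamma(0)
From (E1): gamma(1) = A gamma(0) + B with
  A = phi_1 / (1 - phi_2) = -0.273 / 0.585 = -0.466667,   B = c_1 / (1 - phi_2) = 0 / 0.585 = 0.
Insert (E2) into (E0): gamma(0) (1 - phi_2^2) = phi_1 (1 + phi_2) gamma(1) + c_0.
  phi_1 (1 + phi_2) = (-0.273)(1.415) = -0.386295,   1 - phi_2^2 = 0.827775.
Replace gamma(1) by A gamma(0) + B and collect gamma(0):
  gamma(0) [0.827775 - (-0.386295)(-0.466667)] = c_0 = 4
  gamma(0) * 0.647504 = 4
  gamma(0) = 4 / 0.647504 = 6.177568.
Therefore gamma(0) = 6.1776 (to 4 decimal places).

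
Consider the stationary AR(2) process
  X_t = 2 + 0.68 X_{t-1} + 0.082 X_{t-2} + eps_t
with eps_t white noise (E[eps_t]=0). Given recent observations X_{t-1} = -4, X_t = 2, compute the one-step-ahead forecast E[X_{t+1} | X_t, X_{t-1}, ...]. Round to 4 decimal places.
E[X_{t+1} \mid \mathcal F_t] = 3.0320

For an AR(p) model X_t = c + sum_i phi_i X_{t-i} + eps_t, the
one-step-ahead conditional mean is
  E[X_{t+1} | X_t, ...] = c + sum_i phi_i X_{t+1-i}.
Substitute known values:
  E[X_{t+1} | ...] = 2 + (0.68) * (2) + (0.082) * (-4)
                   = 3.0320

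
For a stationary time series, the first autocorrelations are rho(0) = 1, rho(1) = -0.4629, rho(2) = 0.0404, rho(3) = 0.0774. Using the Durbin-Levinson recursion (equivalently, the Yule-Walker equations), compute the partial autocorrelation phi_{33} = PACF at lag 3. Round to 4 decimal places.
\phi_{33} = -0.0029

The PACF at lag k is phi_{kk}, the last component of the solution
to the Yule-Walker system G_k phi = r_k where
  (G_k)_{ij} = rho(|i - j|), (r_k)_i = rho(i), i,j = 1..k.
Equivalently, Durbin-Levinson gives phi_{kk} iteratively:
  phi_{11} = rho(1)
  phi_{kk} = [rho(k) - sum_{j=1..k-1} phi_{k-1,j} rho(k-j)]
            / [1 - sum_{j=1..k-1} phi_{k-1,j} rho(j)],
  phi_{k,j} = phi_{k-1,j} - phi_{kk} phi_{k-1,k-j},  j = 1..k-1.
Step k = 1:
  phi_11 = rho(1) = -0.4629.
Step k = 2:
  phi_22 = [rho(2) - phi_11 rho(1)] / [1 - phi_11 rho(1)] = [0.0404 - (-0.4629)(-0.4629)] / [1 - (-0.4629)(-0.4629)]
         = -0.17387641 / 0.78572359 = -0.221295.
  Update: phi_21 = phi_11 - phi_22 phi_11 = -0.4629 - (-0.221295)(-0.4629) = -0.565337.
Step k = 3:
  phi_33 = [rho(3) - phi_21 rho(2) - phi_22 rho(1)] / [1 - phi_21 rho(1) - phi_22 rho(2)]
    numerator   = 0.0774 - (-0.565337)(0.0404) - (-0.221295)(-0.4629) = -0.00219766
    denominator = 1 - (-0.565337)(-0.4629) - (-0.221295)(0.0404) = 0.74724567
  phi_33 = -0.00219766 / 0.74724567 = -0.0029.
Therefore phi_{33} = -0.0029.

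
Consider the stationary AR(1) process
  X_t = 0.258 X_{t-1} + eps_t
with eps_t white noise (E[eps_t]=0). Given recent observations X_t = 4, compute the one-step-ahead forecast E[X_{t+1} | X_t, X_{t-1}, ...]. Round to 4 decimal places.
E[X_{t+1} \mid \mathcal F_t] = 1.0320

For an AR(p) model X_t = c + sum_i phi_i X_{t-i} + eps_t, the
one-step-ahead conditional mean is
  E[X_{t+1} | X_t, ...] = c + sum_i phi_i X_{t+1-i}.
Substitute known values:
  E[X_{t+1} | ...] = (0.258) * (4)
                   = 1.0320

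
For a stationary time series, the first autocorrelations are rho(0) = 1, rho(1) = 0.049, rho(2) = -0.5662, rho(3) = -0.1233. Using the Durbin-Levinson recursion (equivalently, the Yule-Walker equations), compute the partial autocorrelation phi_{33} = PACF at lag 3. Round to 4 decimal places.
\phi_{33} = -0.0769

The PACF at lag k is phi_{kk}, the last component of the solution
to the Yule-Walker system G_k phi = r_k where
  (G_k)_{ij} = rho(|i - j|), (r_k)_i = rho(i), i,j = 1..k.
Equivalently, Durbin-Levinson gives phi_{kk} iteratively:
  phi_{11} = rho(1)
  phi_{kk} = [rho(k) - sum_{j=1..k-1} phi_{k-1,j} rho(k-j)]
            / [1 - sum_{j=1..k-1} phi_{k-1,j} rho(j)],
  phi_{k,j} = phi_{k-1,j} - phi_{kk} phi_{k-1,k-j},  j = 1..k-1.
Step k = 1:
  phi_11 = rho(1) = 0.049.
Step k = 2:
  phi_22 = [rho(2) - phi_11 rho(1)] / [1 - phi_11 rho(1)] = [-0.5662 - (0.049)(0.049)] / [1 - (0.049)(0.049)]
         = -0.568601 / 0.997599 = -0.569969.
  Update: phi_21 = phi_11 - phi_22 phi_11 = 0.049 - (-0.569969)(0.049) = 0.076929.
Step k = 3:
  phi_33 = [rho(3) - phi_21 rho(2) - phi_22 rho(1)] / [1 - phi_21 rho(1) - phi_22 rho(2)]
    numerator   = -0.1233 - (0.076929)(-0.5662) - (-0.569969)(0.049) = -0.05181457
    denominator = 1 - (0.076929)(0.049) - (-0.569969)(-0.5662) = 0.67351377
  phi_33 = -0.05181457 / 0.67351377 = -0.0769.
Therefore phi_{33} = -0.0769.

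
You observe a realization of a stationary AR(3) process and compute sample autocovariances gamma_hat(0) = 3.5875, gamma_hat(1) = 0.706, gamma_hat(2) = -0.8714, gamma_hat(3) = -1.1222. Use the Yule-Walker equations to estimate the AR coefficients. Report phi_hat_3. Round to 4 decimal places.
\hat\phi_{3} = -0.2200

The Yule-Walker equations for an AR(p) process read, in matrix form,
  Gamma_p phi = r_p,   with   (Gamma_p)_{ij} = gamma(|i - j|),
                       (r_p)_i = gamma(i),   i,j = 1..p.
Substitute the sample gammas (Toeplitz matrix and right-hand side of size 3):
  Gamma_p = [[3.5875, 0.706, -0.8714], [0.706, 3.5875, 0.706], [-0.8714, 0.706, 3.5875]]
  r_p     = [0.706, -0.8714, -1.1222]
Written out (R1..R3):
  (R1) 3.5875 phi_1 + 0.706 phi_2 - 0.8714 phi_3 = 0.706
  (R2) 0.706 phi_1 + 3.5875 phi_2 + 0.706 phi_3 = -0.8714
  (R3) -0.8714 phi_1 + 0.706 phi_2 + 3.5875 phi_3 = -1.1222
Gaussian elimination:
  R2 <- R2 - (0.706/3.5875) R1 = R2 - (0.196794) R1:  3.448563 phi_2 + 0.877487 phi_3 = -1.010337
  R3 <- R3 - (-0.8714/3.5875) R1 = R3 - (-0.242899) R1:  0.877487 phi_2 + 3.375838 phi_3 = -0.950713
  R3 <- R3 - (0.877487/3.448563) R2 = R3 - (0.25445) R2:  3.152561 phi_3 = -0.693633
Back-substitution:
  phi_hat_3 = -0.693633 / 3.152561 = -0.220022
  phi_hat_2 = (-1.010337 - (0.877487)(-0.220022)) / 3.448563 = -0.236989
  phi_hat_1 = (0.706 - (0.706)(-0.236989) - (-0.8714)(-0.220022)) / 3.5875 = 0.189989
So phi_hat = [0.1900, -0.2370, -0.2200].
Therefore phi_hat_3 = -0.2200.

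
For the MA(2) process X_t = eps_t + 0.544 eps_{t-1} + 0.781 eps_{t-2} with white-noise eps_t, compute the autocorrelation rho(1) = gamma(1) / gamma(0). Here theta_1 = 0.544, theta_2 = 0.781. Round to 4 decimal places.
\rho(1) = 0.5084

For an MA(q) process with theta_0 = 1, the autocovariance is
  gamma(k) = sigma^2 * sum_{i=0..q-k} theta_i * theta_{i+k},
and rho(k) = gamma(k) / gamma(0). Sigma^2 cancels.
  numerator   = (1)*(0.544) + (0.544)*(0.781) = 0.968864.
  denominator = (1)^2 + (0.544)^2 + (0.781)^2 = 1.905897.
  rho(1) = 0.968864 / 1.905897 = 0.5084.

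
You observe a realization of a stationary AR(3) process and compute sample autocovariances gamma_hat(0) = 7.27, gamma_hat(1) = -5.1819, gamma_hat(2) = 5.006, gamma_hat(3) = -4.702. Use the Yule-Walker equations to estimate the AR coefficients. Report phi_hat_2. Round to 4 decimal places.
\hat\phi_{2} = 0.2880

The Yule-Walker equations for an AR(p) process read, in matrix form,
  Gamma_p phi = r_p,   with   (Gamma_p)_{ij} = gamma(|i - j|),
                       (r_p)_i = gamma(i),   i,j = 1..p.
Substitute the sample gammas (Toeplitz matrix and right-hand side of size 3):
  Gamma_p = [[7.27, -5.1819, 5.006], [-5.1819, 7.27, -5.1819], [5.006, -5.1819, 7.27]]
  r_p     = [-5.1819, 5.006, -4.702]
Written out (R1..R3):
  (R1) 7.27 phi_1 - 5.1819 phi_2 + 5.006 phi_3 = -5.1819
  (R2) -5.1819 phi_1 + 7.27 phi_2 - 5.1819 phi_3 = 5.006
  (R3) 5.006 phi_1 - 5.1819 phi_2 + 7.27 phi_3 = -4.702
Gaussian elimination:
  R2 <- R2 - (-5.1819/7.27) R1 = R2 - (-0.712779) R1:  3.576453 phi_2 - 1.613731 phi_3 = 1.312453
  R3 <- R3 - (5.006/7.27) R1 = R3 - (0.688583) R1:  -1.613731 phi_2 + 3.822952 phi_3 = -1.133831
  R3 <- R3 - (-1.613731/3.576453) R2 = R3 - (-0.45121) R2:  3.094821 phi_3 = -0.541639
Back-substitution:
  phi_hat_3 = -0.541639 / 3.094821 = -0.175015
  phi_hat_2 = (1.312453 - (-1.613731)(-0.175015)) / 3.576453 = 0.288002
  phi_hat_1 = (-5.1819 - (-5.1819)(0.288002) - (5.006)(-0.175015)) / 7.27 = -0.386985
So phi_hat = [-0.3870, 0.2880, -0.1750].
Therefore phi_hat_2 = 0.2880.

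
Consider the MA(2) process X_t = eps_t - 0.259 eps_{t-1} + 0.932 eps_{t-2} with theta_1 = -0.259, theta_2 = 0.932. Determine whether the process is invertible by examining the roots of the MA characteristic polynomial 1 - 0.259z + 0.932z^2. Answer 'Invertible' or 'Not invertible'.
\text{Invertible}

The MA(q) characteristic polynomial is P(z) = 1 - 0.259z + 0.932z^2.
Invertibility requires all roots to lie outside the unit circle, i.e. |z| > 1 for every root.
Set 1 + (-0.259) z + (0.932) z^2 = 0, i.e. a z^2 + b z + c = 0 with a = 0.932, b = -0.259, c = 1.
Discriminant D = b^2 - 4ac = (-0.259)^2 - 4*(0.932)*1 = 0.067081 - (3.728) = -3.660919.
D < 0, so the roots are the complex-conjugate pair z = (-b +/- i sqrt(-D)) / (2a) = 0.1389 +/- 1.0265i.
For a conjugate pair |z|^2 = z * conj(z) = (product of roots) = c/a = 1/(0.932) = 1.072961, so |z| = sqrt(1.072961) = 1.0358 for both roots.
Moduli of all roots: 1.0358, 1.0358.
All moduli strictly greater than 1? Yes.
Verdict: Invertible.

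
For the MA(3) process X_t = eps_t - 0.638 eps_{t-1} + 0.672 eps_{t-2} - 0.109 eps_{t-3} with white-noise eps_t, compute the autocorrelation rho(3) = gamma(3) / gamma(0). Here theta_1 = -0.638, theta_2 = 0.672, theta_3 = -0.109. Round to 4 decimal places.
\rho(3) = -0.0583

For an MA(q) process with theta_0 = 1, the autocovariance is
  gamma(k) = sigma^2 * sum_{i=0..q-k} theta_i * theta_{i+k},
and rho(k) = gamma(k) / gamma(0). Sigma^2 cancels.
  numerator   = (1)*(-0.109) = -0.109.
  denominator = (1)^2 + (-0.638)^2 + (0.672)^2 + (-0.109)^2 = 1.870509.
  rho(3) = -0.109 / 1.870509 = -0.0583.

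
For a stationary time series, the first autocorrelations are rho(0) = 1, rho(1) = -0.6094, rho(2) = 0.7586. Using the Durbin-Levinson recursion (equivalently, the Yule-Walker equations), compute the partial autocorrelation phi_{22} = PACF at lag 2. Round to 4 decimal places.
\phi_{22} = 0.6160

The PACF at lag k is phi_{kk}, the last component of the solution
to the Yule-Walker system G_k phi = r_k where
  (G_k)_{ij} = rho(|i - j|), (r_k)_i = rho(i), i,j = 1..k.
Equivalently, Durbin-Levinson gives phi_{kk} iteratively:
  phi_{11} = rho(1)
  phi_{kk} = [rho(k) - sum_{j=1..k-1} phi_{k-1,j} rho(k-j)]
            / [1 - sum_{j=1..k-1} phi_{k-1,j} rho(j)],
  phi_{k,j} = phi_{k-1,j} - phi_{kk} phi_{k-1,k-j},  j = 1..k-1.
Step k = 1:
  phi_11 = rho(1) = -0.6094.
Step k = 2:
  phi_22 = [rho(2) - phi_11 rho(1)] / [1 - phi_11 rho(1)] = [0.7586 - (-0.6094)(-0.6094)] / [1 - (-0.6094)(-0.6094)]
         = 0.38723164 / 0.62863164 = 0.616.
Therefore phi_{22} = 0.6160.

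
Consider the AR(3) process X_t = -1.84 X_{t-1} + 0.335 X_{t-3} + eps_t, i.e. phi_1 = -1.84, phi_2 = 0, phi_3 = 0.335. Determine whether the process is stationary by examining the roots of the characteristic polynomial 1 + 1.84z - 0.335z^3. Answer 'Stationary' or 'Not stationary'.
\text{Not stationary}

The AR(p) characteristic polynomial is P(z) = 1 + 1.84z - 0.335z^3.
Stationarity requires all roots to lie outside the unit circle, i.e. |z| > 1 for every root.
Degree 3: look for a simple real root z0 first, then factor out (1 - z/z0) and solve the remaining quadratic.
Testing z0 = -2: P(-2) = 1 + (1.84)(-2) + (0)(-2)^2 + (-0.335)(-2)^3
  = 1 + (-3.68) + (0) + (2.68) = 0.  So z_0 = -2 is a root, |z_0| = 2.
Divide out the factor (1 + 0.5 z) = (1 - z/z0) (since 1/z0 = -0.5):
  P(z) = (1 + 0.5 z)(1 + (1.34) z + (-0.67) z^2)
  [check: z-coef 1.34 - (-0.5) = 1.84; z^2-coef -0.67 - (-0.5)(1.34) = 0; z^3-coef -(-0.5)(-0.67) = -0.335.]
Remaining roots from the quadratic factor 1 + (1.34) z + (-0.67) z^2:
  Set 1 + (1.34) z + (-0.67) z^2 = 0, i.e. a z^2 + b z + c = 0 with a = -0.67, b = 1.34, c = 1.
  Discriminant D = b^2 - 4ac = (1.34)^2 - 4*(-0.67)*1 = 1.7956 - (-2.68) = 4.4756.
  D >= 0, so the roots are real: z = (-b +/- sqrt(D)) / (2a) = (-1.34 +/- 2.115561) / (-1.34).
    z_1 = (-1.34 + 2.115561) / (-1.34) = -0.5788,   |z_1| = 0.5788.
    z_2 = (-1.34 - 2.115561) / (-1.34) = 2.5788,   |z_2| = 2.5788.
Moduli of all roots: 2.0000, 0.5788, 2.5788.
All moduli strictly greater than 1? No.
Verdict: Not stationary.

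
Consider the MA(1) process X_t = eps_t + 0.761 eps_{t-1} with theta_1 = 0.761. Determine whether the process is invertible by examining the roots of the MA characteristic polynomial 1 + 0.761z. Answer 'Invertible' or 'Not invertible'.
\text{Invertible}

The MA(q) characteristic polynomial is P(z) = 1 + 0.761z.
Invertibility requires all roots to lie outside the unit circle, i.e. |z| > 1 for every root.
This is linear in z: 1 + (0.761) z = 0  =>  z = -1/(0.761) = -1.31406,  |z| = 1.31406.
Moduli of all roots: 1.3141.
All moduli strictly greater than 1? Yes.
Verdict: Invertible.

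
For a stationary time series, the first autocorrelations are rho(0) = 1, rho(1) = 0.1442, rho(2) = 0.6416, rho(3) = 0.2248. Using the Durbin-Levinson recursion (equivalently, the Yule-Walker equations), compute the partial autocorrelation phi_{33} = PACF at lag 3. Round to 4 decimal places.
\phi_{33} = 0.1699

The PACF at lag k is phi_{kk}, the last component of the solution
to the Yule-Walker system G_k phi = r_k where
  (G_k)_{ij} = rho(|i - j|), (r_k)_i = rho(i), i,j = 1..k.
Equivalently, Durbin-Levinson gives phi_{kk} iteratively:
  phi_{11} = rho(1)
  phi_{kk} = [rho(k) - sum_{j=1..k-1} phi_{k-1,j} rho(k-j)]
            / [1 - sum_{j=1..k-1} phi_{k-1,j} rho(j)],
  phi_{k,j} = phi_{k-1,j} - phi_{kk} phi_{k-1,k-j},  j = 1..k-1.
Step k = 1:
  phi_11 = rho(1) = 0.1442.
Step k = 2:
  phi_22 = [rho(2) - phi_11 rho(1)] / [1 - phi_11 rho(1)] = [0.6416 - (0.1442)(0.1442)] / [1 - (0.1442)(0.1442)]
         = 0.62080636 / 0.97920636 = 0.633989.
  Update: phi_21 = phi_11 - phi_22 phi_11 = 0.1442 - (0.633989)(0.1442) = 0.052779.
Step k = 3:
  phi_33 = [rho(3) - phi_21 rho(2) - phi_22 rho(1)] / [1 - phi_21 rho(1) - phi_22 rho(2)]
    numerator   = 0.2248 - (0.052779)(0.6416) - (0.633989)(0.1442) = 0.0995159
    denominator = 1 - (0.052779)(0.1442) - (0.633989)(0.6416) = 0.58562177
  phi_33 = 0.0995159 / 0.58562177 = 0.1699.
Therefore phi_{33} = 0.1699.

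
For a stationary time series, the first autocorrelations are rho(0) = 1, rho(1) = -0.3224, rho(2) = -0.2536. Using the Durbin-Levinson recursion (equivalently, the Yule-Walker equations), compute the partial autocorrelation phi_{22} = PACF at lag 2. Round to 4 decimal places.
\phi_{22} = -0.3990

The PACF at lag k is phi_{kk}, the last component of the solution
to the Yule-Walker system G_k phi = r_k where
  (G_k)_{ij} = rho(|i - j|), (r_k)_i = rho(i), i,j = 1..k.
Equivalently, Durbin-Levinson gives phi_{kk} iteratively:
  phi_{11} = rho(1)
  phi_{kk} = [rho(k) - sum_{j=1..k-1} phi_{k-1,j} rho(k-j)]
            / [1 - sum_{j=1..k-1} phi_{k-1,j} rho(j)],
  phi_{k,j} = phi_{k-1,j} - phi_{kk} phi_{k-1,k-j},  j = 1..k-1.
Step k = 1:
  phi_11 = rho(1) = -0.3224.
Step k = 2:
  phi_22 = [rho(2) - phi_11 rho(1)] / [1 - phi_11 rho(1)] = [-0.2536 - (-0.3224)(-0.3224)] / [1 - (-0.3224)(-0.3224)]
         = -0.35754176 / 0.89605824 = -0.399.
Therefore phi_{22} = -0.3990.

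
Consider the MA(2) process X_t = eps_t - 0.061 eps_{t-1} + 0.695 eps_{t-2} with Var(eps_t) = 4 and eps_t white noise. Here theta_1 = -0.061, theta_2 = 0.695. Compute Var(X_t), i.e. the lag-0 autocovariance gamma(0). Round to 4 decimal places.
\gamma(0) = 5.9470

For an MA(q) process X_t = eps_t + sum_i theta_i eps_{t-i} with
Var(eps_t) = sigma^2, the variance is
  gamma(0) = sigma^2 * (1 + sum_i theta_i^2).
  sum_i theta_i^2 = (-0.061)^2 + (0.695)^2 = 0.003721 + 0.483025 = 0.486746.
  gamma(0) = 4 * (1 + 0.486746) = 4 * 1.486746 = 5.946984, which rounds to 5.9470.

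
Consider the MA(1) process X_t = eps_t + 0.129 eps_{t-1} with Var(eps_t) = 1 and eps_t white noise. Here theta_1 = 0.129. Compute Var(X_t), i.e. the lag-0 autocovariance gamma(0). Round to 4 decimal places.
\gamma(0) = 1.0166

For an MA(q) process X_t = eps_t + sum_i theta_i eps_{t-i} with
Var(eps_t) = sigma^2, the variance is
  gamma(0) = sigma^2 * (1 + sum_i theta_i^2).
  sum_i theta_i^2 = (0.129)^2 = 0.016641.
  gamma(0) = 1 * (1 + 0.016641) = 1 * 1.016641 = 1.016641, which rounds to 1.0166.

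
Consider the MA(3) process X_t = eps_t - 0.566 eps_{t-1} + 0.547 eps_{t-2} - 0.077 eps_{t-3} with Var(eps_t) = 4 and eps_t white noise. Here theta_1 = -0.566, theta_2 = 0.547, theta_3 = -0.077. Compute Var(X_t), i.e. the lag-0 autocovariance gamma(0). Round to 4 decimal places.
\gamma(0) = 6.5020

For an MA(q) process X_t = eps_t + sum_i theta_i eps_{t-i} with
Var(eps_t) = sigma^2, the variance is
  gamma(0) = sigma^2 * (1 + sum_i theta_i^2).
  sum_i theta_i^2 = (-0.566)^2 + (0.547)^2 + (-0.077)^2 = 0.320356 + 0.299209 + 0.005929 = 0.625494.
  gamma(0) = 4 * (1 + 0.625494) = 4 * 1.625494 = 6.501976, which rounds to 6.5020.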